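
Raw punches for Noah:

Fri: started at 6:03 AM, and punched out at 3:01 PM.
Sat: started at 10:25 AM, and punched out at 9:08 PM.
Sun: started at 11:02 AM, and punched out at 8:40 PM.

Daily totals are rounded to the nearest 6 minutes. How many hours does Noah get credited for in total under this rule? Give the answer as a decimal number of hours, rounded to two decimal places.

Fri: 6:03 AM–3:01 PM = 8 h 58 min → rounds to 9 h 0 min
Sat: 10:25 AM–9:08 PM = 10 h 43 min → rounds to 10 h 42 min
Sun: 11:02 AM–8:40 PM = 9 h 38 min → rounds to 9 h 36 min
Total credited: 29 h 18 min.

29.30 hours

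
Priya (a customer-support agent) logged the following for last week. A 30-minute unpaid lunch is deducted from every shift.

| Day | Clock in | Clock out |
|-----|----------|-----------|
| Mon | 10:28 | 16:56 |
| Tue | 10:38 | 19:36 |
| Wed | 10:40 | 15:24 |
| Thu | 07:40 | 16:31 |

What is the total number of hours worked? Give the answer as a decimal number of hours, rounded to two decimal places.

27.02 hours

Mon: 10:28–16:56 = 6 h 28 min; less 30 min break → 5 h 58 min
Tue: 10:38–19:36 = 8 h 58 min; less 30 min break → 8 h 28 min
Wed: 10:40–15:24 = 4 h 44 min; less 30 min break → 4 h 14 min
Thu: 07:40–16:31 = 8 h 51 min; less 30 min break → 8 h 21 min
Total: 5 h 58 min + 8 h 28 min + 4 h 14 min + 8 h 21 min = 27 h 1 min.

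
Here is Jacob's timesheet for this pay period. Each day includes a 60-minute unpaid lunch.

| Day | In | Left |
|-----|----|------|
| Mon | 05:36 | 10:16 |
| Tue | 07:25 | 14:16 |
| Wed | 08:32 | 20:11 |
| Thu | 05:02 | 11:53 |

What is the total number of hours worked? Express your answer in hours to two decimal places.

Mon: 05:36–10:16 = 4 h 40 min; less 60 min break → 3 h 40 min
Tue: 07:25–14:16 = 6 h 51 min; less 60 min break → 5 h 51 min
Wed: 08:32–20:11 = 11 h 39 min; less 60 min break → 10 h 39 min
Thu: 05:02–11:53 = 6 h 51 min; less 60 min break → 5 h 51 min
Total: 3 h 40 min + 5 h 51 min + 10 h 39 min + 5 h 51 min = 26 h 1 min.

26.02 hours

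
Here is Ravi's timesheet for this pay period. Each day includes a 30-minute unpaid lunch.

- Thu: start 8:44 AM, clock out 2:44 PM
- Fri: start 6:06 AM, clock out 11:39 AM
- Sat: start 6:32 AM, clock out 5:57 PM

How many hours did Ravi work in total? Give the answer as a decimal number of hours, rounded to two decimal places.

21.47 hours

Thu: 8:44 AM–2:44 PM = 6 h 0 min; less 30 min break → 5 h 30 min
Fri: 6:06 AM–11:39 AM = 5 h 33 min; less 30 min break → 5 h 3 min
Sat: 6:32 AM–5:57 PM = 11 h 25 min; less 30 min break → 10 h 55 min
Total: 5 h 30 min + 5 h 3 min + 10 h 55 min = 21 h 28 min.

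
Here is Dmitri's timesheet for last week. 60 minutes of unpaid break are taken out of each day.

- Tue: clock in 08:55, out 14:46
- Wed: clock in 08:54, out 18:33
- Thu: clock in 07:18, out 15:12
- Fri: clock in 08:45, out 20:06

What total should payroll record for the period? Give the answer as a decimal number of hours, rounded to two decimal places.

Tue: 08:55–14:46 = 5 h 51 min; less 60 min break → 4 h 51 min
Wed: 08:54–18:33 = 9 h 39 min; less 60 min break → 8 h 39 min
Thu: 07:18–15:12 = 7 h 54 min; less 60 min break → 6 h 54 min
Fri: 08:45–20:06 = 11 h 21 min; less 60 min break → 10 h 21 min
Total: 4 h 51 min + 8 h 39 min + 6 h 54 min + 10 h 21 min = 30 h 45 min.

30.75 hours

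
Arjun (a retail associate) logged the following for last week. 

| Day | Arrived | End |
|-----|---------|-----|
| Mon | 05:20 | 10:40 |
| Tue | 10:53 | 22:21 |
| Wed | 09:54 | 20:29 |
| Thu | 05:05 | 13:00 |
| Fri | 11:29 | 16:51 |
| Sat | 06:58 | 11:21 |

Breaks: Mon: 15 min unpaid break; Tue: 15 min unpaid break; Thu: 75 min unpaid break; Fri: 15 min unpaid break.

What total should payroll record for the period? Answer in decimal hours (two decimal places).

Mon: 05:20–10:40 = 5 h 20 min; less 15 min break → 5 h 5 min
Tue: 10:53–22:21 = 11 h 28 min; less 15 min break → 11 h 13 min
Wed: 09:54–20:29 = 10 h 35 min
Thu: 05:05–13:00 = 7 h 55 min; less 75 min break → 6 h 40 min
Fri: 11:29–16:51 = 5 h 22 min; less 15 min break → 5 h 7 min
Sat: 06:58–11:21 = 4 h 23 min
Total: 5 h 5 min + 11 h 13 min + 10 h 35 min + 6 h 40 min + 5 h 7 min + 4 h 23 min = 43 h 3 min.

43.05 hours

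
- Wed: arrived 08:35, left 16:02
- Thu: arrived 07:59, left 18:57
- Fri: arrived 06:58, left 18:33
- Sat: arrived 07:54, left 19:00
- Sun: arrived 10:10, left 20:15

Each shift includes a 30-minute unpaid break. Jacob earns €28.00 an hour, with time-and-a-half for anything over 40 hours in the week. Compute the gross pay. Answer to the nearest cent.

Wed: 08:35–16:02 = 7 h 27 min; less 30 min break → 6 h 57 min
Thu: 07:59–18:57 = 10 h 58 min; less 30 min break → 10 h 28 min
Fri: 06:58–18:33 = 11 h 35 min; less 30 min break → 11 h 5 min
Sat: 07:54–19:00 = 11 h 6 min; less 30 min break → 10 h 36 min
Sun: 10:10–20:15 = 10 h 5 min; less 30 min break → 9 h 35 min
Total worked: 48 h 41 min = 2921 min.
Regular 40 h 0 min = 2400 min at €28.00/h; overtime 8 h 41 min = 521 min at €42.00/h.
Pay = (2400 × €28.00 + 521 × €42.00) ÷ 60 = €1484.70.

€1484.70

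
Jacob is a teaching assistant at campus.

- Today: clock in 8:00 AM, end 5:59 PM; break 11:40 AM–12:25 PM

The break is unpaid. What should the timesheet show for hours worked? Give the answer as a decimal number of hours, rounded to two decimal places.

Today: 8:00 AM–5:59 PM = 9 h 59 min; less 45 min break → 9 h 14 min

9.23 hours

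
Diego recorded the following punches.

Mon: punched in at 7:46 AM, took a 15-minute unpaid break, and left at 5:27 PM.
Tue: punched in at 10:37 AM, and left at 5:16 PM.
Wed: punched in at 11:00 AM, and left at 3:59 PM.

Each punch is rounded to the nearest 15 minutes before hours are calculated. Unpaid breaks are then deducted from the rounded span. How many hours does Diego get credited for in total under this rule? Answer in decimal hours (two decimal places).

21.25 hours

Mon: in 7:46 AM→7:45 AM, out 5:27 PM→5:30 PM; 9 h 45 min − 15 min = 9 h 30 min
Tue: in 10:37 AM→10:30 AM, out 5:16 PM→5:15 PM; 6 h 45 min
Wed: in 11:00 AM→11:00 AM, out 3:59 PM→4:00 PM; 5 h 0 min
Total credited: 21 h 15 min.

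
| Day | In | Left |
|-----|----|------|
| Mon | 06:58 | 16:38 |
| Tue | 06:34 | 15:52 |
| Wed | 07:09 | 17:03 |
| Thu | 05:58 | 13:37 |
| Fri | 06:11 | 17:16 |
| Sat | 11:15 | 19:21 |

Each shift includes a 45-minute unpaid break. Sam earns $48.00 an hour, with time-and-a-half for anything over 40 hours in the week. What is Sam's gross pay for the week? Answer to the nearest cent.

Mon: 06:58–16:38 = 9 h 40 min; less 45 min break → 8 h 55 min
Tue: 06:34–15:52 = 9 h 18 min; less 45 min break → 8 h 33 min
Wed: 07:09–17:03 = 9 h 54 min; less 45 min break → 9 h 9 min
Thu: 05:58–13:37 = 7 h 39 min; less 45 min break → 6 h 54 min
Fri: 06:11–17:16 = 11 h 5 min; less 45 min break → 10 h 20 min
Sat: 11:15–19:21 = 8 h 6 min; less 45 min break → 7 h 21 min
Total worked: 51 h 12 min = 3072 min.
Regular 40 h 0 min = 2400 min at $48.00/h; overtime 11 h 12 min = 672 min at $72.00/h.
Pay = (2400 × $48.00 + 672 × $72.00) ÷ 60 = $2726.40.

$2726.40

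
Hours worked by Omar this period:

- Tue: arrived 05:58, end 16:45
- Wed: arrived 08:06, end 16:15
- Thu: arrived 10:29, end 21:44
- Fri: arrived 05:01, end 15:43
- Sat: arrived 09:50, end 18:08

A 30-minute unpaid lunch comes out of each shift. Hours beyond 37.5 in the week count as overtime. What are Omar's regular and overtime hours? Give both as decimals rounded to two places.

Regular 37.50 hours, overtime 9.18 hours

Tue: 05:58–16:45 = 10 h 47 min; less 30 min break → 10 h 17 min
Wed: 08:06–16:15 = 8 h 9 min; less 30 min break → 7 h 39 min
Thu: 10:29–21:44 = 11 h 15 min; less 30 min break → 10 h 45 min
Fri: 05:01–15:43 = 10 h 42 min; less 30 min break → 10 h 12 min
Sat: 09:50–18:08 = 8 h 18 min; less 30 min break → 7 h 48 min
Total worked: 46 h 41 min = 46.68 h.
Threshold 37.5 h → overtime 9 h 11 min, regular 37 h 30 min.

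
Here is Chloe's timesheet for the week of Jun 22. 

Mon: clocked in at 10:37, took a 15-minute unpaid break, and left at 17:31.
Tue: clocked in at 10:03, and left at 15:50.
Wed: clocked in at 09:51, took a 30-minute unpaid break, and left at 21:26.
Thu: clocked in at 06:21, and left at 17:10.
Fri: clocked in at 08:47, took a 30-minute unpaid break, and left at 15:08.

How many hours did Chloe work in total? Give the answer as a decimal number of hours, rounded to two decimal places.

40.18 hours

Mon: 10:37–17:31 = 6 h 54 min; less 15 min break → 6 h 39 min
Tue: 10:03–15:50 = 5 h 47 min
Wed: 09:51–21:26 = 11 h 35 min; less 30 min break → 11 h 5 min
Thu: 06:21–17:10 = 10 h 49 min
Fri: 08:47–15:08 = 6 h 21 min; less 30 min break → 5 h 51 min
Total: 6 h 39 min + 5 h 47 min + 11 h 5 min + 10 h 49 min + 5 h 51 min = 40 h 11 min.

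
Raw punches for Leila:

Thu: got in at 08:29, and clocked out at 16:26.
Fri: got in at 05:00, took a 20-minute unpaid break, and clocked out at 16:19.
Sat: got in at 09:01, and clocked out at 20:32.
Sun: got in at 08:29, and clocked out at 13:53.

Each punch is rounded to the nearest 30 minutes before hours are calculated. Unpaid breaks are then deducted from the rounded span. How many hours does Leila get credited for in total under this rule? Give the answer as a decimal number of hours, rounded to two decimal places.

Thu: in 08:29→08:30, out 16:26→16:30; 8 h 0 min
Fri: in 05:00→05:00, out 16:19→16:30; 11 h 30 min − 20 min = 11 h 10 min
Sat: in 09:01→09:00, out 20:32→20:30; 11 h 30 min
Sun: in 08:29→08:30, out 13:53→14:00; 5 h 30 min
Total credited: 36 h 10 min.

36.17 hours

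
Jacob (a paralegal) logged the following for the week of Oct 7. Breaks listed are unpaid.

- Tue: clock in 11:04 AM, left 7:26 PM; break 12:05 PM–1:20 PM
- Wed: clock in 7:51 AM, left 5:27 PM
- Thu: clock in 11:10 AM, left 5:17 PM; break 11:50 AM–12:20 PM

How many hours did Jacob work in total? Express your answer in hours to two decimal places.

22.33 hours

Tue: 11:04 AM–7:26 PM = 8 h 22 min; less 75 min break → 7 h 7 min
Wed: 7:51 AM–5:27 PM = 9 h 36 min
Thu: 11:10 AM–5:17 PM = 6 h 7 min; less 30 min break → 5 h 37 min
Total: 7 h 7 min + 9 h 36 min + 5 h 37 min = 22 h 20 min.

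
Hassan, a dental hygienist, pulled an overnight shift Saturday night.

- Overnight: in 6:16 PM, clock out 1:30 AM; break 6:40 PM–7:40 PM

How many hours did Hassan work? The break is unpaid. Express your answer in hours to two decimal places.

Overnight: 6:16 PM → midnight = 5 h 44 min; midnight → 1:30 AM = 1 h 30 min; span 7 h 14 min; less 60 min break → 6 h 14 min

6.23 hours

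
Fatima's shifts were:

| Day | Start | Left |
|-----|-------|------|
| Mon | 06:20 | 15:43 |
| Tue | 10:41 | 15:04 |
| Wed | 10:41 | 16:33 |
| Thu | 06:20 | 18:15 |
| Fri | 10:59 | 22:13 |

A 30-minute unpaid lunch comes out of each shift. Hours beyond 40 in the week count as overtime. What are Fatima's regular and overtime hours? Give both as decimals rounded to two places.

Regular 40.00 hours, overtime 0.28 hours

Mon: 06:20–15:43 = 9 h 23 min; less 30 min break → 8 h 53 min
Tue: 10:41–15:04 = 4 h 23 min; less 30 min break → 3 h 53 min
Wed: 10:41–16:33 = 5 h 52 min; less 30 min break → 5 h 22 min
Thu: 06:20–18:15 = 11 h 55 min; less 30 min break → 11 h 25 min
Fri: 10:59–22:13 = 11 h 14 min; less 30 min break → 10 h 44 min
Total worked: 40 h 17 min = 40.28 h.
Threshold 40 h → overtime 0 h 17 min, regular 40 h 0 min.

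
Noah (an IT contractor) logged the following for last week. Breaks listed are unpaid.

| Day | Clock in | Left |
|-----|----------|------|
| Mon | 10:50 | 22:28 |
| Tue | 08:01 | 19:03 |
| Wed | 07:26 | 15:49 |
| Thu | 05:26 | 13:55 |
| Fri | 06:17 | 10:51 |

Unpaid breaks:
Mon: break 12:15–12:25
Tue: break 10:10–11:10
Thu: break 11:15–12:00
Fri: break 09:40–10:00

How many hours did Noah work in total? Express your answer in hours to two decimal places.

41.85 hours

Mon: 10:50–22:28 = 11 h 38 min; less 10 min break → 11 h 28 min
Tue: 08:01–19:03 = 11 h 2 min; less 60 min break → 10 h 2 min
Wed: 07:26–15:49 = 8 h 23 min
Thu: 05:26–13:55 = 8 h 29 min; less 45 min break → 7 h 44 min
Fri: 06:17–10:51 = 4 h 34 min; less 20 min break → 4 h 14 min
Total: 11 h 28 min + 10 h 2 min + 8 h 23 min + 7 h 44 min + 4 h 14 min = 41 h 51 min.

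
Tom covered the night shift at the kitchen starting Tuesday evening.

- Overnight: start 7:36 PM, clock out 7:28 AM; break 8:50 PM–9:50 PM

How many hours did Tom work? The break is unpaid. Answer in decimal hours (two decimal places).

10.87 hours

Overnight: 7:36 PM → midnight = 4 h 24 min; midnight → 7:28 AM = 7 h 28 min; span 11 h 52 min; less 60 min break → 10 h 52 min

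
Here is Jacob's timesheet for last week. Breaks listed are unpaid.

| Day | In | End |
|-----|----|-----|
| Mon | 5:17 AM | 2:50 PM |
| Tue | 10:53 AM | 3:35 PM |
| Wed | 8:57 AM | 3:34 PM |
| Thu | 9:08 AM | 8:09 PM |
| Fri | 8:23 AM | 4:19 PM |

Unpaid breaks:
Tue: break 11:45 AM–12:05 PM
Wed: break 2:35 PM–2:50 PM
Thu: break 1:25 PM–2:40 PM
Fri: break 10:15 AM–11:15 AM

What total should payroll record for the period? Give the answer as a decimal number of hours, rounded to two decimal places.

Mon: 5:17 AM–2:50 PM = 9 h 33 min
Tue: 10:53 AM–3:35 PM = 4 h 42 min; less 20 min break → 4 h 22 min
Wed: 8:57 AM–3:34 PM = 6 h 37 min; less 15 min break → 6 h 22 min
Thu: 9:08 AM–8:09 PM = 11 h 1 min; less 75 min break → 9 h 46 min
Fri: 8:23 AM–4:19 PM = 7 h 56 min; less 60 min break → 6 h 56 min
Total: 9 h 33 min + 4 h 22 min + 6 h 22 min + 9 h 46 min + 6 h 56 min = 36 h 59 min.

36.98 hours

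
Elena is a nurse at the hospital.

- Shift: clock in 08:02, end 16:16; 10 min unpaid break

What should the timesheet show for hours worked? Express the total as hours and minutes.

Shift: 08:02–16:16 = 8 h 14 min; less 10 min break → 8 h 4 min

8 h 4 min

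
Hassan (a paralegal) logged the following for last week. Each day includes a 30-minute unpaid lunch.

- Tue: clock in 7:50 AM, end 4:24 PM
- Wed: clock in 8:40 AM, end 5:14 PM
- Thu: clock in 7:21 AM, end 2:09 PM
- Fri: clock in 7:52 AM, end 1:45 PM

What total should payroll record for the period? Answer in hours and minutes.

27 h 49 min

Tue: 7:50 AM–4:24 PM = 8 h 34 min; less 30 min break → 8 h 4 min
Wed: 8:40 AM–5:14 PM = 8 h 34 min; less 30 min break → 8 h 4 min
Thu: 7:21 AM–2:09 PM = 6 h 48 min; less 30 min break → 6 h 18 min
Fri: 7:52 AM–1:45 PM = 5 h 53 min; less 30 min break → 5 h 23 min
Total: 8 h 4 min + 8 h 4 min + 6 h 18 min + 5 h 23 min = 27 h 49 min.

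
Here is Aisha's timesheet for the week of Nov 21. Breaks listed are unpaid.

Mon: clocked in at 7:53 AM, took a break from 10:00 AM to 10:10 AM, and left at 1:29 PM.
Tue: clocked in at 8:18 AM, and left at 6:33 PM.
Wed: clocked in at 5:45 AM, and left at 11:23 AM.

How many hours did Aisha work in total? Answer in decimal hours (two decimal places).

21.32 hours

Mon: 7:53 AM–1:29 PM = 5 h 36 min; less 10 min break → 5 h 26 min
Tue: 8:18 AM–6:33 PM = 10 h 15 min
Wed: 5:45 AM–11:23 AM = 5 h 38 min
Total: 5 h 26 min + 10 h 15 min + 5 h 38 min = 21 h 19 min.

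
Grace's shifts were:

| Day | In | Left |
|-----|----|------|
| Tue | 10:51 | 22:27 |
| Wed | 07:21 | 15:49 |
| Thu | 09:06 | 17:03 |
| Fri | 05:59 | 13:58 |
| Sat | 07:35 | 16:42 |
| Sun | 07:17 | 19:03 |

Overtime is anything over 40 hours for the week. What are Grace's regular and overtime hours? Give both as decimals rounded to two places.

Tue: 10:51–22:27 = 11 h 36 min
Wed: 07:21–15:49 = 8 h 28 min
Thu: 09:06–17:03 = 7 h 57 min
Fri: 05:59–13:58 = 7 h 59 min
Sat: 07:35–16:42 = 9 h 7 min
Sun: 07:17–19:03 = 11 h 46 min
Total worked: 56 h 53 min = 56.88 h.
Threshold 40 h → overtime 16 h 53 min, regular 40 h 0 min.

Regular 40.00 hours, overtime 16.88 hours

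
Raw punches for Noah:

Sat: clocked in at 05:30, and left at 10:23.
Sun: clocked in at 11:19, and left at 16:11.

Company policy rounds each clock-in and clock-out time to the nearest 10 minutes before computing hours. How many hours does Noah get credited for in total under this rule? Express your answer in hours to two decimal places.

Sat: in 05:30→05:30, out 10:23→10:20; 4 h 50 min
Sun: in 11:19→11:20, out 16:11→16:10; 4 h 50 min
Total credited: 9 h 40 min.

9.67 hours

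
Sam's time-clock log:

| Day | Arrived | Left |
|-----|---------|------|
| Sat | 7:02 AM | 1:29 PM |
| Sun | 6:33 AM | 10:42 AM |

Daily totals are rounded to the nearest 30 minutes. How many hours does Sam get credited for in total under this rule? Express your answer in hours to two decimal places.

10.50 hours

Sat: 7:02 AM–1:29 PM = 6 h 27 min → rounds to 6 h 30 min
Sun: 6:33 AM–10:42 AM = 4 h 9 min → rounds to 4 h 0 min
Total credited: 10 h 30 min.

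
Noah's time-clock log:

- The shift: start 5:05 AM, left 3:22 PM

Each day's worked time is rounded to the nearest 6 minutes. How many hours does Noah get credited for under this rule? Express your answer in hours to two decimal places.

10.30 hours

The shift: 5:05 AM–3:22 PM = 10 h 17 min → rounds to 10 h 18 min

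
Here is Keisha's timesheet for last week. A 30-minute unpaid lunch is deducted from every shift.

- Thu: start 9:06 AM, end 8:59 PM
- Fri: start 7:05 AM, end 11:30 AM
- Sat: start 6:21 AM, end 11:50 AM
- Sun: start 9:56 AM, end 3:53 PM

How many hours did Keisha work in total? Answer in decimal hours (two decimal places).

Thu: 9:06 AM–8:59 PM = 11 h 53 min; less 30 min break → 11 h 23 min
Fri: 7:05 AM–11:30 AM = 4 h 25 min; less 30 min break → 3 h 55 min
Sat: 6:21 AM–11:50 AM = 5 h 29 min; less 30 min break → 4 h 59 min
Sun: 9:56 AM–3:53 PM = 5 h 57 min; less 30 min break → 5 h 27 min
Total: 11 h 23 min + 3 h 55 min + 4 h 59 min + 5 h 27 min = 25 h 44 min.

25.73 hours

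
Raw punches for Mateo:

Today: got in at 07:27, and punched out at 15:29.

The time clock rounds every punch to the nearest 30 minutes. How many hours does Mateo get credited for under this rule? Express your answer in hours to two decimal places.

8.00 hours

Today: in 07:27→07:30, out 15:29→15:30; 8 h 0 min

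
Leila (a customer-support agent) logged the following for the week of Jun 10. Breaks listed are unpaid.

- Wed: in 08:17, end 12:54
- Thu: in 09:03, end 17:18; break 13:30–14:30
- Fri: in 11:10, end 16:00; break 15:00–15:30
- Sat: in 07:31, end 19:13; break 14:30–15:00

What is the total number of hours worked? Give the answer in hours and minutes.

Wed: 08:17–12:54 = 4 h 37 min
Thu: 09:03–17:18 = 8 h 15 min; less 60 min break → 7 h 15 min
Fri: 11:10–16:00 = 4 h 50 min; less 30 min break → 4 h 20 min
Sat: 07:31–19:13 = 11 h 42 min; less 30 min break → 11 h 12 min
Total: 4 h 37 min + 7 h 15 min + 4 h 20 min + 11 h 12 min = 27 h 24 min.

27 h 24 min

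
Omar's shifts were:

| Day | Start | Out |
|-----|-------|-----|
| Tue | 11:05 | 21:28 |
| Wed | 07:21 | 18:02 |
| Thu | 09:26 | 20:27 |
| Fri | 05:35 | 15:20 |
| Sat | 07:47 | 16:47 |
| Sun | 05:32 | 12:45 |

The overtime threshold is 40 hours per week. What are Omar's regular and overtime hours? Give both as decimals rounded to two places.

Tue: 11:05–21:28 = 10 h 23 min
Wed: 07:21–18:02 = 10 h 41 min
Thu: 09:26–20:27 = 11 h 1 min
Fri: 05:35–15:20 = 9 h 45 min
Sat: 07:47–16:47 = 9 h 0 min
Sun: 05:32–12:45 = 7 h 13 min
Total worked: 58 h 3 min = 58.05 h.
Threshold 40 h → overtime 18 h 3 min, regular 40 h 0 min.

Regular 40.00 hours, overtime 18.05 hours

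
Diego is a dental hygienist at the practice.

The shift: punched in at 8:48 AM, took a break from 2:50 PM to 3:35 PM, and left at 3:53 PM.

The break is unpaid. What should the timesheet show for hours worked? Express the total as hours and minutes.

The shift: 8:48 AM–3:53 PM = 7 h 5 min; less 45 min break → 6 h 20 min

6 h 20 min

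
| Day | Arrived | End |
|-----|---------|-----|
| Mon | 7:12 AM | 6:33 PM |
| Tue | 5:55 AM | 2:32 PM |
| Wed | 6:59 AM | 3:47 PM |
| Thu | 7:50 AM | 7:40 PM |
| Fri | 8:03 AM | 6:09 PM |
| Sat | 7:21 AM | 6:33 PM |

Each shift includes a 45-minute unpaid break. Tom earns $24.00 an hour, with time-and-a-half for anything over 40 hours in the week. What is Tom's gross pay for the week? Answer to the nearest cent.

Mon: 7:12 AM–6:33 PM = 11 h 21 min; less 45 min break → 10 h 36 min
Tue: 5:55 AM–2:32 PM = 8 h 37 min; less 45 min break → 7 h 52 min
Wed: 6:59 AM–3:47 PM = 8 h 48 min; less 45 min break → 8 h 3 min
Thu: 7:50 AM–7:40 PM = 11 h 50 min; less 45 min break → 11 h 5 min
Fri: 8:03 AM–6:09 PM = 10 h 6 min; less 45 min break → 9 h 21 min
Sat: 7:21 AM–6:33 PM = 11 h 12 min; less 45 min break → 10 h 27 min
Total worked: 57 h 24 min = 3444 min.
Regular 40 h 0 min = 2400 min at $24.00/h; overtime 17 h 24 min = 1044 min at $36.00/h.
Pay = (2400 × $24.00 + 1044 × $36.00) ÷ 60 = $1586.40.

$1586.40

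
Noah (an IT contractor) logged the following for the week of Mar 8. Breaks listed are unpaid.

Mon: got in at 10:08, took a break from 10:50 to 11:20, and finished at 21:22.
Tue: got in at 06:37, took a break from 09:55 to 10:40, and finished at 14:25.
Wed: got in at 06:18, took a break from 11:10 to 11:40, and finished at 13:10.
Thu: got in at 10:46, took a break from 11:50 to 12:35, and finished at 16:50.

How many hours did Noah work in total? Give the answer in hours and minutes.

Mon: 10:08–21:22 = 11 h 14 min; less 30 min break → 10 h 44 min
Tue: 06:37–14:25 = 7 h 48 min; less 45 min break → 7 h 3 min
Wed: 06:18–13:10 = 6 h 52 min; less 30 min break → 6 h 22 min
Thu: 10:46–16:50 = 6 h 4 min; less 45 min break → 5 h 19 min
Total: 10 h 44 min + 7 h 3 min + 6 h 22 min + 5 h 19 min = 29 h 28 min.

29 h 28 min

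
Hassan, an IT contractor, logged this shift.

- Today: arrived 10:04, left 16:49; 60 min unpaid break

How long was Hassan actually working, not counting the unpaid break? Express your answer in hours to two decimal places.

Today: 10:04–16:49 = 6 h 45 min; less 60 min break → 5 h 45 min

5.75 hours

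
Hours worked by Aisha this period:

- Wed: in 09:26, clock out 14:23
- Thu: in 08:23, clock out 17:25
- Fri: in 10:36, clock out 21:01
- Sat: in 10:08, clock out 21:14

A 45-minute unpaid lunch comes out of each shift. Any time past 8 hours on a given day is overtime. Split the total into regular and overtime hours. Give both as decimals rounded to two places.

Regular 28.20 hours, overtime 4.30 hours

Wed: 09:26–14:23 = 4 h 57 min; less 45 min break → 4 h 12 min
Thu: 08:23–17:25 = 9 h 2 min; less 45 min break → 8 h 17 min
Fri: 10:36–21:01 = 10 h 25 min; less 45 min break → 9 h 40 min
Sat: 10:08–21:14 = 11 h 6 min; less 45 min break → 10 h 21 min
Wed reg 4 h 12 min / OT 0 h 0 min; Thu reg 8 h 0 min / OT 0 h 17 min; Fri reg 8 h 0 min / OT 1 h 40 min; Sat reg 8 h 0 min / OT 2 h 21 min.
Totals: regular 28 h 12 min, overtime 4 h 18 min.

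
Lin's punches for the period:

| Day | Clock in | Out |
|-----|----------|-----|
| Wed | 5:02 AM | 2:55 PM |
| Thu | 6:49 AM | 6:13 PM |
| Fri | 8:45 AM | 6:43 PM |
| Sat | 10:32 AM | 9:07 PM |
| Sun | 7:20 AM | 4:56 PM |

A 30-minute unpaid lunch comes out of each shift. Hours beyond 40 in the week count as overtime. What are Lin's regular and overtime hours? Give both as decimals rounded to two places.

Wed: 5:02 AM–2:55 PM = 9 h 53 min; less 30 min break → 9 h 23 min
Thu: 6:49 AM–6:13 PM = 11 h 24 min; less 30 min break → 10 h 54 min
Fri: 8:45 AM–6:43 PM = 9 h 58 min; less 30 min break → 9 h 28 min
Sat: 10:32 AM–9:07 PM = 10 h 35 min; less 30 min break → 10 h 5 min
Sun: 7:20 AM–4:56 PM = 9 h 36 min; less 30 min break → 9 h 6 min
Total worked: 48 h 56 min = 48.93 h.
Threshold 40 h → overtime 8 h 56 min, regular 40 h 0 min.

Regular 40.00 hours, overtime 8.93 hours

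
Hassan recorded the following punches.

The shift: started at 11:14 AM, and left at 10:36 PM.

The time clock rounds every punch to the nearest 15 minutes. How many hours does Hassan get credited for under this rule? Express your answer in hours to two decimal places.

The shift: in 11:14 AM→11:15 AM, out 10:36 PM→10:30 PM; 11 h 15 min

11.25 hours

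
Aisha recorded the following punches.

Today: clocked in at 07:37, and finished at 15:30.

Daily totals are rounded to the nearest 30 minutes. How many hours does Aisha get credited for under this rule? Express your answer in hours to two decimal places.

8.00 hours

Today: 07:37–15:30 = 7 h 53 min → rounds to 8 h 0 min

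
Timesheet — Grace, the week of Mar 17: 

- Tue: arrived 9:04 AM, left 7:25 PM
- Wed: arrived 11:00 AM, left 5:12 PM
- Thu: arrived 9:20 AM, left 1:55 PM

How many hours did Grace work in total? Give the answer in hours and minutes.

Tue: 9:04 AM–7:25 PM = 10 h 21 min
Wed: 11:00 AM–5:12 PM = 6 h 12 min
Thu: 9:20 AM–1:55 PM = 4 h 35 min
Total: 10 h 21 min + 6 h 12 min + 4 h 35 min = 21 h 8 min.

21 h 8 min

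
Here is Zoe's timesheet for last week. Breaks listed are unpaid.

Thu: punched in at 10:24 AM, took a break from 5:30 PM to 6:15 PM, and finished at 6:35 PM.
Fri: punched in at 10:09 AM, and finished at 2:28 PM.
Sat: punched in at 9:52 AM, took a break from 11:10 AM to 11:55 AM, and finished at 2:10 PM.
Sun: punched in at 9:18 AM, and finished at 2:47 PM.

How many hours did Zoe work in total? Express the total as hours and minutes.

Thu: 10:24 AM–6:35 PM = 8 h 11 min; less 45 min break → 7 h 26 min
Fri: 10:09 AM–2:28 PM = 4 h 19 min
Sat: 9:52 AM–2:10 PM = 4 h 18 min; less 45 min break → 3 h 33 min
Sun: 9:18 AM–2:47 PM = 5 h 29 min
Total: 7 h 26 min + 4 h 19 min + 3 h 33 min + 5 h 29 min = 20 h 47 min.

20 h 47 min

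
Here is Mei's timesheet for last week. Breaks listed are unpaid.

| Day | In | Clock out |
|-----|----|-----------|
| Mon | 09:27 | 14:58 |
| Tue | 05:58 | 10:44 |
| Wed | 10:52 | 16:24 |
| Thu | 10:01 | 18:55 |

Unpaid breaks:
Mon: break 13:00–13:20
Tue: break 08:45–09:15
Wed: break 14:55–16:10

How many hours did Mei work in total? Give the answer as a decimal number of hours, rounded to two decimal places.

22.63 hours

Mon: 09:27–14:58 = 5 h 31 min; less 20 min break → 5 h 11 min
Tue: 05:58–10:44 = 4 h 46 min; less 30 min break → 4 h 16 min
Wed: 10:52–16:24 = 5 h 32 min; less 75 min break → 4 h 17 min
Thu: 10:01–18:55 = 8 h 54 min
Total: 5 h 11 min + 4 h 16 min + 4 h 17 min + 8 h 54 min = 22 h 38 min.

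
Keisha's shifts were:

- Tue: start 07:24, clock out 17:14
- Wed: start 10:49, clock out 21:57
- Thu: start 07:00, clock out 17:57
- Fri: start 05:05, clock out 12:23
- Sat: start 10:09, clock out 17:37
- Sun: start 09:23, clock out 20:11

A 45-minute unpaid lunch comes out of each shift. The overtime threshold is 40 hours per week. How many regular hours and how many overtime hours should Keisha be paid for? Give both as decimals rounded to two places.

Tue: 07:24–17:14 = 9 h 50 min; less 45 min break → 9 h 5 min
Wed: 10:49–21:57 = 11 h 8 min; less 45 min break → 10 h 23 min
Thu: 07:00–17:57 = 10 h 57 min; less 45 min break → 10 h 12 min
Fri: 05:05–12:23 = 7 h 18 min; less 45 min break → 6 h 33 min
Sat: 10:09–17:37 = 7 h 28 min; less 45 min break → 6 h 43 min
Sun: 09:23–20:11 = 10 h 48 min; less 45 min break → 10 h 3 min
Total worked: 52 h 59 min = 52.98 h.
Threshold 40 h → overtime 12 h 59 min, regular 40 h 0 min.

Regular 40.00 hours, overtime 12.98 hours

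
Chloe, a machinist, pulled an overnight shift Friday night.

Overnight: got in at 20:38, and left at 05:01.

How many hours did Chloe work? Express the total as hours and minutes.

8 h 23 min

Overnight: 20:38 → midnight = 3 h 22 min; midnight → 05:01 = 5 h 1 min; span 8 h 23 min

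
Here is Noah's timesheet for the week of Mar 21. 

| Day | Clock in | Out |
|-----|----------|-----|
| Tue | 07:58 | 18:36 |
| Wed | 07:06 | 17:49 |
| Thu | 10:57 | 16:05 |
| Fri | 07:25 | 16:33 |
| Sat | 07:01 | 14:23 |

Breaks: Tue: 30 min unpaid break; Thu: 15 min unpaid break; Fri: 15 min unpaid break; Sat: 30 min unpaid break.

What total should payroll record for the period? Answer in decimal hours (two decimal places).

Tue: 07:58–18:36 = 10 h 38 min; less 30 min break → 10 h 8 min
Wed: 07:06–17:49 = 10 h 43 min
Thu: 10:57–16:05 = 5 h 8 min; less 15 min break → 4 h 53 min
Fri: 07:25–16:33 = 9 h 8 min; less 15 min break → 8 h 53 min
Sat: 07:01–14:23 = 7 h 22 min; less 30 min break → 6 h 52 min
Total: 10 h 8 min + 10 h 43 min + 4 h 53 min + 8 h 53 min + 6 h 52 min = 41 h 29 min.

41.48 hours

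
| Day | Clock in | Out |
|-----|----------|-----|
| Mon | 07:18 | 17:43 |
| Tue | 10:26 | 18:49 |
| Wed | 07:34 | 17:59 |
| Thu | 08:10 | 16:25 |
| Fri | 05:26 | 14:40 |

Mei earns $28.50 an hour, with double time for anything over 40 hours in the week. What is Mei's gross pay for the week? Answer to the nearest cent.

Mon: 07:18–17:43 = 10 h 25 min
Tue: 10:26–18:49 = 8 h 23 min
Wed: 07:34–17:59 = 10 h 25 min
Thu: 08:10–16:25 = 8 h 15 min
Fri: 05:26–14:40 = 9 h 14 min
Total worked: 46 h 42 min = 2802 min.
Regular 40 h 0 min = 2400 min at $28.50/h; overtime 6 h 42 min = 402 min at $57.00/h.
Pay = (2400 × $28.50 + 402 × $57.00) ÷ 60 = $1521.90.

$1521.90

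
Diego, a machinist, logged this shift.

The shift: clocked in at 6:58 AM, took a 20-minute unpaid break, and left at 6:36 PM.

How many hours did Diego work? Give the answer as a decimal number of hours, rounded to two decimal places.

11.30 hours

The shift: 6:58 AM–6:36 PM = 11 h 38 min; less 20 min break → 11 h 18 min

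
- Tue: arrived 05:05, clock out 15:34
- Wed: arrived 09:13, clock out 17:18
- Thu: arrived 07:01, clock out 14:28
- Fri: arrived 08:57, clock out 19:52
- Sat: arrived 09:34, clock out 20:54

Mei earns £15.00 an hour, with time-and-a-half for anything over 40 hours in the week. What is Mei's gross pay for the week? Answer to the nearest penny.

Tue: 05:05–15:34 = 10 h 29 min
Wed: 09:13–17:18 = 8 h 5 min
Thu: 07:01–14:28 = 7 h 27 min
Fri: 08:57–19:52 = 10 h 55 min
Sat: 09:34–20:54 = 11 h 20 min
Total worked: 48 h 16 min = 2896 min.
Regular 40 h 0 min = 2400 min at £15.00/h; overtime 8 h 16 min = 496 min at £22.50/h.
Pay = (2400 × £15.00 + 496 × £22.50) ÷ 60 = £786.00.

£786.00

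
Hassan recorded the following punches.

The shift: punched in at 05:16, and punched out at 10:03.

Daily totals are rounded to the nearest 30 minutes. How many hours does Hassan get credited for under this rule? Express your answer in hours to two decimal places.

The shift: 05:16–10:03 = 4 h 47 min → rounds to 5 h 0 min

5.00 hours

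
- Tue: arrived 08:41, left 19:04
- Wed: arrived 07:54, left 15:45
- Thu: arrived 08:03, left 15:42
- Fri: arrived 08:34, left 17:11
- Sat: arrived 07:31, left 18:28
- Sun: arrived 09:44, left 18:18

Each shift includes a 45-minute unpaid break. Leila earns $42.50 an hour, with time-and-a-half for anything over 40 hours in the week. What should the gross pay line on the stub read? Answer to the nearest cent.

Tue: 08:41–19:04 = 10 h 23 min; less 45 min break → 9 h 38 min
Wed: 07:54–15:45 = 7 h 51 min; less 45 min break → 7 h 6 min
Thu: 08:03–15:42 = 7 h 39 min; less 45 min break → 6 h 54 min
Fri: 08:34–17:11 = 8 h 37 min; less 45 min break → 7 h 52 min
Sat: 07:31–18:28 = 10 h 57 min; less 45 min break → 10 h 12 min
Sun: 09:44–18:18 = 8 h 34 min; less 45 min break → 7 h 49 min
Total worked: 49 h 31 min = 2971 min.
Regular 40 h 0 min = 2400 min at $42.50/h; overtime 9 h 31 min = 571 min at $63.75/h.
Pay = (2400 × $42.50 + 571 × $63.75) ÷ 60 = $2306.69.

$2306.69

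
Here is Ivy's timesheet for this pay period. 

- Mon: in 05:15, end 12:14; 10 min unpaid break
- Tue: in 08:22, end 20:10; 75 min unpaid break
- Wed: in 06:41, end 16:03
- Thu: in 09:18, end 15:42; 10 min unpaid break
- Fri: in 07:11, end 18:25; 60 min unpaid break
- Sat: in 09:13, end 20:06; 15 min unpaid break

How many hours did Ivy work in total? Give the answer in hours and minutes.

Mon: 05:15–12:14 = 6 h 59 min; less 10 min break → 6 h 49 min
Tue: 08:22–20:10 = 11 h 48 min; less 75 min break → 10 h 33 min
Wed: 06:41–16:03 = 9 h 22 min
Thu: 09:18–15:42 = 6 h 24 min; less 10 min break → 6 h 14 min
Fri: 07:11–18:25 = 11 h 14 min; less 60 min break → 10 h 14 min
Sat: 09:13–20:06 = 10 h 53 min; less 15 min break → 10 h 38 min
Total: 6 h 49 min + 10 h 33 min + 9 h 22 min + 6 h 14 min + 10 h 14 min + 10 h 38 min = 53 h 50 min.

53 h 50 min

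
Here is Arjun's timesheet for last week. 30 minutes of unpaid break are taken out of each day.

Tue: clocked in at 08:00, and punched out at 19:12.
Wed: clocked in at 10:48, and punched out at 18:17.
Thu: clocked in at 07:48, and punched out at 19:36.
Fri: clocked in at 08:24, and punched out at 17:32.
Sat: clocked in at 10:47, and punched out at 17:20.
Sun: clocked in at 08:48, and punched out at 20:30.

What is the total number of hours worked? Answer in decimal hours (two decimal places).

54.87 hours

Tue: 08:00–19:12 = 11 h 12 min; less 30 min break → 10 h 42 min
Wed: 10:48–18:17 = 7 h 29 min; less 30 min break → 6 h 59 min
Thu: 07:48–19:36 = 11 h 48 min; less 30 min break → 11 h 18 min
Fri: 08:24–17:32 = 9 h 8 min; less 30 min break → 8 h 38 min
Sat: 10:47–17:20 = 6 h 33 min; less 30 min break → 6 h 3 min
Sun: 08:48–20:30 = 11 h 42 min; less 30 min break → 11 h 12 min
Total: 10 h 42 min + 6 h 59 min + 11 h 18 min + 8 h 38 min + 6 h 3 min + 11 h 12 min = 54 h 52 min.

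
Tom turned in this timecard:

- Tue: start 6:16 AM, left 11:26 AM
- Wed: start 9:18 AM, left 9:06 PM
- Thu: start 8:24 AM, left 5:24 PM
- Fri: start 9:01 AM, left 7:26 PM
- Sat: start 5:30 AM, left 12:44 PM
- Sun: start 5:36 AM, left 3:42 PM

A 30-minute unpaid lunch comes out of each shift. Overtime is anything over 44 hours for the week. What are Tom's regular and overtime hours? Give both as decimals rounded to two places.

Tue: 6:16 AM–11:26 AM = 5 h 10 min; less 30 min break → 4 h 40 min
Wed: 9:18 AM–9:06 PM = 11 h 48 min; less 30 min break → 11 h 18 min
Thu: 8:24 AM–5:24 PM = 9 h 0 min; less 30 min break → 8 h 30 min
Fri: 9:01 AM–7:26 PM = 10 h 25 min; less 30 min break → 9 h 55 min
Sat: 5:30 AM–12:44 PM = 7 h 14 min; less 30 min break → 6 h 44 min
Sun: 5:36 AM–3:42 PM = 10 h 6 min; less 30 min break → 9 h 36 min
Total worked: 50 h 43 min = 50.72 h.
Threshold 44 h → overtime 6 h 43 min, regular 44 h 0 min.

Regular 44.00 hours, overtime 6.72 hours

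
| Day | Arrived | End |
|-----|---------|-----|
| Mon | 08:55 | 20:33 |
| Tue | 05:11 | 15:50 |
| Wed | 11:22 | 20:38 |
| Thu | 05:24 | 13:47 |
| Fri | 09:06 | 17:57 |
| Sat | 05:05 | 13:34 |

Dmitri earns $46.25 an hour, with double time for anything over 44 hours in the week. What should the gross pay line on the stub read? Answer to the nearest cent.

Mon: 08:55–20:33 = 11 h 38 min
Tue: 05:11–15:50 = 10 h 39 min
Wed: 11:22–20:38 = 9 h 16 min
Thu: 05:24–13:47 = 8 h 23 min
Fri: 09:06–17:57 = 8 h 51 min
Sat: 05:05–13:34 = 8 h 29 min
Total worked: 57 h 16 min = 3436 min.
Regular 44 h 0 min = 2640 min at $46.25/h; overtime 13 h 16 min = 796 min at $92.50/h.
Pay = (2640 × $46.25 + 796 × $92.50) ÷ 60 = $3262.17.

$3262.17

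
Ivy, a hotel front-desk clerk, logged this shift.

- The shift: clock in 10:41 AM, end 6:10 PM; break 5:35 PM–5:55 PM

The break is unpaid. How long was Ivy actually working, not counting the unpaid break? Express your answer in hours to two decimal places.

7.15 hours

The shift: 10:41 AM–6:10 PM = 7 h 29 min; less 20 min break → 7 h 9 min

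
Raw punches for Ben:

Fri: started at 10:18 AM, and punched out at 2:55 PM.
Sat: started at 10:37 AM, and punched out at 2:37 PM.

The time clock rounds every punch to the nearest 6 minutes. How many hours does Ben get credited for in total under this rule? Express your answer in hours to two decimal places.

Fri: in 10:18 AM→10:18 AM, out 2:55 PM→2:54 PM; 4 h 36 min
Sat: in 10:37 AM→10:36 AM, out 2:37 PM→2:36 PM; 4 h 0 min
Total credited: 8 h 36 min.

8.60 hours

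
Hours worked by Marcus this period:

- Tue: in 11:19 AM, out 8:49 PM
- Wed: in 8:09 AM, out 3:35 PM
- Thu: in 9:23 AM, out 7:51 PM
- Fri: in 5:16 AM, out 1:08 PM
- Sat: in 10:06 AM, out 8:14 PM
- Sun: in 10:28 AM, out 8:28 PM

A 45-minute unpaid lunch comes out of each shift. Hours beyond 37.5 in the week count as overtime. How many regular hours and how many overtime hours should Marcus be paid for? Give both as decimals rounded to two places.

Tue: 11:19 AM–8:49 PM = 9 h 30 min; less 45 min break → 8 h 45 min
Wed: 8:09 AM–3:35 PM = 7 h 26 min; less 45 min break → 6 h 41 min
Thu: 9:23 AM–7:51 PM = 10 h 28 min; less 45 min break → 9 h 43 min
Fri: 5:16 AM–1:08 PM = 7 h 52 min; less 45 min break → 7 h 7 min
Sat: 10:06 AM–8:14 PM = 10 h 8 min; less 45 min break → 9 h 23 min
Sun: 10:28 AM–8:28 PM = 10 h 0 min; less 45 min break → 9 h 15 min
Total worked: 50 h 54 min = 50.90 h.
Threshold 37.5 h → overtime 13 h 24 min, regular 37 h 30 min.

Regular 37.50 hours, overtime 13.40 hours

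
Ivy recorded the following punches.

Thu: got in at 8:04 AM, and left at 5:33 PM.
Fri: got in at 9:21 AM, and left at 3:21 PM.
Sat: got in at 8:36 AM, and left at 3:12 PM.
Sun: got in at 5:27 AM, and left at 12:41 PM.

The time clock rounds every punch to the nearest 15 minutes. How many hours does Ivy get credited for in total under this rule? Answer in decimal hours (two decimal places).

Thu: in 8:04 AM→8:00 AM, out 5:33 PM→5:30 PM; 9 h 30 min
Fri: in 9:21 AM→9:15 AM, out 3:21 PM→3:15 PM; 6 h 0 min
Sat: in 8:36 AM→8:30 AM, out 3:12 PM→3:15 PM; 6 h 45 min
Sun: in 5:27 AM→5:30 AM, out 12:41 PM→12:45 PM; 7 h 15 min
Total credited: 29 h 30 min.

29.50 hours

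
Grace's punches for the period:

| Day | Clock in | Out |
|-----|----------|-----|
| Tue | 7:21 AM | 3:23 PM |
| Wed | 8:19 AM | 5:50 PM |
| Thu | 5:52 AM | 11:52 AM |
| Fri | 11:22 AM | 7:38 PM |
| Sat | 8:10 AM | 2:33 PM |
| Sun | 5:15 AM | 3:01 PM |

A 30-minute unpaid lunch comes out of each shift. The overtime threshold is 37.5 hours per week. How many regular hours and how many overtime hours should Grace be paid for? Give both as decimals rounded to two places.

Regular 37.50 hours, overtime 7.47 hours

Tue: 7:21 AM–3:23 PM = 8 h 2 min; less 30 min break → 7 h 32 min
Wed: 8:19 AM–5:50 PM = 9 h 31 min; less 30 min break → 9 h 1 min
Thu: 5:52 AM–11:52 AM = 6 h 0 min; less 30 min break → 5 h 30 min
Fri: 11:22 AM–7:38 PM = 8 h 16 min; less 30 min break → 7 h 46 min
Sat: 8:10 AM–2:33 PM = 6 h 23 min; less 30 min break → 5 h 53 min
Sun: 5:15 AM–3:01 PM = 9 h 46 min; less 30 min break → 9 h 16 min
Total worked: 44 h 58 min = 44.97 h.
Threshold 37.5 h → overtime 7 h 28 min, regular 37 h 30 min.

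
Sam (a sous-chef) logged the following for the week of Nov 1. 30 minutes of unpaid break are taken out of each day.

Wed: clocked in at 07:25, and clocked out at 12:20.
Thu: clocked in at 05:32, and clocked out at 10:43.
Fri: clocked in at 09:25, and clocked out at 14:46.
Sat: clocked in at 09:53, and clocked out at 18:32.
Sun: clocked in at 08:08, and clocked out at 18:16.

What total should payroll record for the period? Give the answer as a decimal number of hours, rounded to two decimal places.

Wed: 07:25–12:20 = 4 h 55 min; less 30 min break → 4 h 25 min
Thu: 05:32–10:43 = 5 h 11 min; less 30 min break → 4 h 41 min
Fri: 09:25–14:46 = 5 h 21 min; less 30 min break → 4 h 51 min
Sat: 09:53–18:32 = 8 h 39 min; less 30 min break → 8 h 9 min
Sun: 08:08–18:16 = 10 h 8 min; less 30 min break → 9 h 38 min
Total: 4 h 25 min + 4 h 41 min + 4 h 51 min + 8 h 9 min + 9 h 38 min = 31 h 44 min.

31.73 hours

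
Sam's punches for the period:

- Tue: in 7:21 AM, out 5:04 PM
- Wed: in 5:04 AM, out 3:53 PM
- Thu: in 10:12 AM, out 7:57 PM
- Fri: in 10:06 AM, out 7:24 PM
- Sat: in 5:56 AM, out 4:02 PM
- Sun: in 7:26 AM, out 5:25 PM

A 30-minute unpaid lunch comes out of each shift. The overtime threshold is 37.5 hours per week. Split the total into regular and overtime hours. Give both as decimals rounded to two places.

Tue: 7:21 AM–5:04 PM = 9 h 43 min; less 30 min break → 9 h 13 min
Wed: 5:04 AM–3:53 PM = 10 h 49 min; less 30 min break → 10 h 19 min
Thu: 10:12 AM–7:57 PM = 9 h 45 min; less 30 min break → 9 h 15 min
Fri: 10:06 AM–7:24 PM = 9 h 18 min; less 30 min break → 8 h 48 min
Sat: 5:56 AM–4:02 PM = 10 h 6 min; less 30 min break → 9 h 36 min
Sun: 7:26 AM–5:25 PM = 9 h 59 min; less 30 min break → 9 h 29 min
Total worked: 56 h 40 min = 56.67 h.
Threshold 37.5 h → overtime 19 h 10 min, regular 37 h 30 min.

Regular 37.50 hours, overtime 19.17 hours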